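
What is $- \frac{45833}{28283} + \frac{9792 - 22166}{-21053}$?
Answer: $- \frac{614948307}{595441999} \approx -1.0328$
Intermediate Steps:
$- \frac{45833}{28283} + \frac{9792 - 22166}{-21053} = \left(-45833\right) \frac{1}{28283} + \left(9792 - 22166\right) \left(- \frac{1}{21053}\right) = - \frac{45833}{28283} - - \frac{12374}{21053} = - \frac{45833}{28283} + \frac{12374}{21053} = - \frac{614948307}{595441999}$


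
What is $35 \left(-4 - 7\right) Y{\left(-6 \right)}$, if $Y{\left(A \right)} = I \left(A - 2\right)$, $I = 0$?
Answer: $0$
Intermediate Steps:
$Y{\left(A \right)} = 0$ ($Y{\left(A \right)} = 0 \left(A - 2\right) = 0 \left(-2 + A\right) = 0$)
$35 \left(-4 - 7\right) Y{\left(-6 \right)} = 35 \left(-4 - 7\right) 0 = 35 \left(-11\right) 0 = \left(-385\right) 0 = 0$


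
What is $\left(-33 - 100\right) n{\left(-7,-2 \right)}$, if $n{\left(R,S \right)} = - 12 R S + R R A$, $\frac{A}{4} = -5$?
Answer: $152684$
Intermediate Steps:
$A = -20$ ($A = 4 \left(-5\right) = -20$)
$n{\left(R,S \right)} = - 20 R^{2} - 12 R S$ ($n{\left(R,S \right)} = - 12 R S + R R \left(-20\right) = - 12 R S + R^{2} \left(-20\right) = - 12 R S - 20 R^{2} = - 20 R^{2} - 12 R S$)
$\left(-33 - 100\right) n{\left(-7,-2 \right)} = \left(-33 - 100\right) \left(\left(-4\right) \left(-7\right) \left(3 \left(-2\right) + 5 \left(-7\right)\right)\right) = - 133 \left(\left(-4\right) \left(-7\right) \left(-6 - 35\right)\right) = - 133 \left(\left(-4\right) \left(-7\right) \left(-41\right)\right) = \left(-133\right) \left(-1148\right) = 152684$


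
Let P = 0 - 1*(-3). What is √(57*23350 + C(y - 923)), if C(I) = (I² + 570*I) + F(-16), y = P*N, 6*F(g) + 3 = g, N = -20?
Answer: √62529330/6 ≈ 1317.9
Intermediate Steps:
F(g) = -½ + g/6
P = 3 (P = 0 + 3 = 3)
y = -60 (y = 3*(-20) = -60)
C(I) = -19/6 + I² + 570*I (C(I) = (I² + 570*I) + (-½ + (⅙)*(-16)) = (I² + 570*I) + (-½ - 8/3) = (I² + 570*I) - 19/6 = -19/6 + I² + 570*I)
√(57*23350 + C(y - 923)) = √(57*23350 + (-19/6 + (-60 - 923)² + 570*(-60 - 923))) = √(1330950 + (-19/6 + (-983)² + 570*(-983))) = √(1330950 + (-19/6 + 966289 - 560310)) = √(1330950 + 2435855/6) = √(10421555/6) = √62529330/6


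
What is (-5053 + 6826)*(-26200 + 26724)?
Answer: 929052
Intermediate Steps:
(-5053 + 6826)*(-26200 + 26724) = 1773*524 = 929052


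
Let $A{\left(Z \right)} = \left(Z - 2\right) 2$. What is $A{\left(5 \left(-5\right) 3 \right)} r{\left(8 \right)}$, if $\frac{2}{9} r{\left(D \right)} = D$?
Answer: $-5544$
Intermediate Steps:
$r{\left(D \right)} = \frac{9 D}{2}$
$A{\left(Z \right)} = -4 + 2 Z$ ($A{\left(Z \right)} = \left(-2 + Z\right) 2 = -4 + 2 Z$)
$A{\left(5 \left(-5\right) 3 \right)} r{\left(8 \right)} = \left(-4 + 2 \cdot 5 \left(-5\right) 3\right) \frac{9}{2} \cdot 8 = \left(-4 + 2 \left(\left(-25\right) 3\right)\right) 36 = \left(-4 + 2 \left(-75\right)\right) 36 = \left(-4 - 150\right) 36 = \left(-154\right) 36 = -5544$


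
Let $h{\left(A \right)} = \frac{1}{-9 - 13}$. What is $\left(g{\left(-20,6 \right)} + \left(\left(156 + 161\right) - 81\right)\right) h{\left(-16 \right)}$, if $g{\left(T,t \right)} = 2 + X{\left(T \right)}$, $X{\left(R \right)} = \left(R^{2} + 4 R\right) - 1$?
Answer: $- \frac{557}{22} \approx -25.318$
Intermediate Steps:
$h{\left(A \right)} = - \frac{1}{22}$ ($h{\left(A \right)} = \frac{1}{-22} = - \frac{1}{22}$)
$X{\left(R \right)} = -1 + R^{2} + 4 R$
$g{\left(T,t \right)} = 1 + T^{2} + 4 T$ ($g{\left(T,t \right)} = 2 + \left(-1 + T^{2} + 4 T\right) = 1 + T^{2} + 4 T$)
$\left(g{\left(-20,6 \right)} + \left(\left(156 + 161\right) - 81\right)\right) h{\left(-16 \right)} = \left(\left(1 + \left(-20\right)^{2} + 4 \left(-20\right)\right) + \left(\left(156 + 161\right) - 81\right)\right) \left(- \frac{1}{22}\right) = \left(\left(1 + 400 - 80\right) + \left(317 - 81\right)\right) \left(- \frac{1}{22}\right) = \left(321 + 236\right) \left(- \frac{1}{22}\right) = 557 \left(- \frac{1}{22}\right) = - \frac{557}{22}$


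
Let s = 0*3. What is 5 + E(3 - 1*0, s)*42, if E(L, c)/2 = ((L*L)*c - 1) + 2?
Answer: 89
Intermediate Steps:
s = 0
E(L, c) = 2 + 2*c*L**2 (E(L, c) = 2*(((L*L)*c - 1) + 2) = 2*((L**2*c - 1) + 2) = 2*((c*L**2 - 1) + 2) = 2*((-1 + c*L**2) + 2) = 2*(1 + c*L**2) = 2 + 2*c*L**2)
5 + E(3 - 1*0, s)*42 = 5 + (2 + 2*0*(3 - 1*0)**2)*42 = 5 + (2 + 2*0*(3 + 0)**2)*42 = 5 + (2 + 2*0*3**2)*42 = 5 + (2 + 2*0*9)*42 = 5 + (2 + 0)*42 = 5 + 2*42 = 5 + 84 = 89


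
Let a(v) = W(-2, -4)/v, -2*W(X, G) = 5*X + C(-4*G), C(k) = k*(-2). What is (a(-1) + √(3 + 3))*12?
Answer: -252 + 12*√6 ≈ -222.61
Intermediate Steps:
C(k) = -2*k
W(X, G) = -4*G - 5*X/2 (W(X, G) = -(5*X - (-8)*G)/2 = -(5*X + 8*G)/2 = -4*G - 5*X/2)
a(v) = 21/v (a(v) = (-4*(-4) - 5/2*(-2))/v = (16 + 5)/v = 21/v)
(a(-1) + √(3 + 3))*12 = (21/(-1) + √(3 + 3))*12 = (21*(-1) + √6)*12 = (-21 + √6)*12 = -252 + 12*√6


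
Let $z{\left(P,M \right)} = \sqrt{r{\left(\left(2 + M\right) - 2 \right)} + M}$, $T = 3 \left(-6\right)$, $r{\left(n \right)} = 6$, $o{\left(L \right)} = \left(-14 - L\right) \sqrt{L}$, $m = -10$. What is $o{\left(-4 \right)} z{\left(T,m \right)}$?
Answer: $40$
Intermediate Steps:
$o{\left(L \right)} = \sqrt{L} \left(-14 - L\right)$
$T = -18$
$z{\left(P,M \right)} = \sqrt{6 + M}$
$o{\left(-4 \right)} z{\left(T,m \right)} = \sqrt{-4} \left(-14 - -4\right) \sqrt{6 - 10} = 2 i \left(-14 + 4\right) \sqrt{-4} = 2 i \left(-10\right) 2 i = - 20 i 2 i = 40$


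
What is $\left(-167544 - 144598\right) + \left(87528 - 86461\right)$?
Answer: $-311075$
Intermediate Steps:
$\left(-167544 - 144598\right) + \left(87528 - 86461\right) = -312142 + \left(87528 - 86461\right) = -312142 + 1067 = -311075$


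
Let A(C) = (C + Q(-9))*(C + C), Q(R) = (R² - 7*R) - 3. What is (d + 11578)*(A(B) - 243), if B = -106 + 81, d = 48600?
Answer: -363655654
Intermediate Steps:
Q(R) = -3 + R² - 7*R
B = -25
A(C) = 2*C*(141 + C) (A(C) = (C + (-3 + (-9)² - 7*(-9)))*(C + C) = (C + (-3 + 81 + 63))*(2*C) = (C + 141)*(2*C) = (141 + C)*(2*C) = 2*C*(141 + C))
(d + 11578)*(A(B) - 243) = (48600 + 11578)*(2*(-25)*(141 - 25) - 243) = 60178*(2*(-25)*116 - 243) = 60178*(-5800 - 243) = 60178*(-6043) = -363655654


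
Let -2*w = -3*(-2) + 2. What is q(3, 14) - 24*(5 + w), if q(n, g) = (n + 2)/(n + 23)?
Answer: -619/26 ≈ -23.808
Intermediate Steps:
q(n, g) = (2 + n)/(23 + n)
w = -4 (w = -(-3*(-2) + 2)/2 = -(6 + 2)/2 = -1/2*8 = -4)
q(3, 14) - 24*(5 + w) = (2 + 3)/(23 + 3) - 24*(5 - 4) = 5/26 - 24 = -619/26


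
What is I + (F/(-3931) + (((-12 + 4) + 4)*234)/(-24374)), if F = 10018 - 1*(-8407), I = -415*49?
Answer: -974413523262/47907097 ≈ -20340.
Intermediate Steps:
I = -20335
F = 18425 (F = 10018 + 8407 = 18425)
I + (F/(-3931) + (((-12 + 4) + 4)*234)/(-24374)) = -20335 + (18425/(-3931) + (((-12 + 4) + 4)*234)/(-24374)) = -20335 + (18425*(-1/3931) + ((-8 + 4)*234)*(-1/24374)) = -20335 + (-18425/3931 - 4*234*(-1/24374)) = -20335 + (-18425/3931 - 936*(-1/24374)) = -20335 + (-18425/3931 + 468/12187) = -20335 - 222705767/47907097 = -974413523262/47907097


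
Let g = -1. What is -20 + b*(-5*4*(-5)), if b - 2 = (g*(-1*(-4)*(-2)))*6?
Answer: 4980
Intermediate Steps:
b = 50 (b = 2 - (-1*(-4))*(-2)*6 = 2 - 4*(-2)*6 = 2 - 1*(-8)*6 = 2 + 8*6 = 2 + 48 = 50)
-20 + b*(-5*4*(-5)) = -20 + 50*(-5*4*(-5)) = -20 + 50*(-20*(-5)) = -20 + 50*100 = -20 + 5000 = 4980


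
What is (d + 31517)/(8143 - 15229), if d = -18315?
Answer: -6601/3543 ≈ -1.8631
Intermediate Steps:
(d + 31517)/(8143 - 15229) = (-18315 + 31517)/(8143 - 15229) = 13202/(-7086) = 13202*(-1/7086) = -6601/3543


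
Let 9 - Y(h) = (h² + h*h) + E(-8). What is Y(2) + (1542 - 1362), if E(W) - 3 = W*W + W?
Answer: 122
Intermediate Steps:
E(W) = 3 + W + W² (E(W) = 3 + (W*W + W) = 3 + (W² + W) = 3 + (W + W²) = 3 + W + W²)
Y(h) = -50 - 2*h² (Y(h) = 9 - ((h² + h*h) + (3 - 8 + (-8)²)) = 9 - ((h² + h²) + (3 - 8 + 64)) = 9 - (2*h² + 59) = 9 - (59 + 2*h²) = 9 + (-59 - 2*h²) = -50 - 2*h²)
Y(2) + (1542 - 1362) = (-50 - 2*2²) + (1542 - 1362) = (-50 - 2*4) + 180 = (-50 - 8) + 180 = -58 + 180 = 122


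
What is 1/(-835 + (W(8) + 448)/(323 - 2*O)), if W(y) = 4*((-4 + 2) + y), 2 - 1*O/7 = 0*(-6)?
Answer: -5/4167 ≈ -0.0011999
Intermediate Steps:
O = 14 (O = 14 - 0*(-6) = 14 - 7*0 = 14 + 0 = 14)
W(y) = -8 + 4*y (W(y) = 4*(-2 + y) = -8 + 4*y)
1/(-835 + (W(8) + 448)/(323 - 2*O)) = 1/(-835 + ((-8 + 4*8) + 448)/(323 - 2*14)) = 1/(-835 + ((-8 + 32) + 448)/(323 - 28)) = 1/(-835 + (24 + 448)/295) = 1/(-835 + 472*(1/295)) = 1/(-835 + 8/5) = 1/(-4167/5) = -5/4167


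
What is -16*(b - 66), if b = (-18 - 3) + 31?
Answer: 896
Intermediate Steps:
b = 10 (b = -21 + 31 = 10)
-16*(b - 66) = -16*(10 - 66) = -16*(-56) = 896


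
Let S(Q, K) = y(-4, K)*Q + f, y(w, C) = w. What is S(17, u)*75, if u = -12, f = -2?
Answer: -5250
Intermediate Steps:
S(Q, K) = -2 - 4*Q (S(Q, K) = -4*Q - 2 = -2 - 4*Q)
S(17, u)*75 = (-2 - 4*17)*75 = (-2 - 68)*75 = -70*75 = -5250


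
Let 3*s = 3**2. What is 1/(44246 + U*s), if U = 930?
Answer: 1/47036 ≈ 2.1260e-5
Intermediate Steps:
s = 3 (s = (1/3)*3**2 = (1/3)*9 = 3)
1/(44246 + U*s) = 1/(44246 + 930*3) = 1/(44246 + 2790) = 1/47036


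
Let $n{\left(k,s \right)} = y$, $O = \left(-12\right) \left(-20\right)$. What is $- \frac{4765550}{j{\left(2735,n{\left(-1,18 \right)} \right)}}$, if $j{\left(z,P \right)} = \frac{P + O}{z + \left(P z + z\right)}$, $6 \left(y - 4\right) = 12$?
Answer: $- \frac{52135117000}{123} \approx -4.2386 \cdot 10^{8}$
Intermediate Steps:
$y = 6$ ($y = 4 + \frac{1}{6} \cdot 12 = 4 + 2 = 6$)
$O = 240$
$n{\left(k,s \right)} = 6$
$j{\left(z,P \right)} = \frac{240 + P}{2 z + P z}$ ($j{\left(z,P \right)} = \frac{P + 240}{z + \left(P z + z\right)} = \frac{240 + P}{z + \left(z + P z\right)} = \frac{240 + P}{2 z + P z}$)
$- \frac{4765550}{j{\left(2735,n{\left(-1,18 \right)} \right)}} = - \frac{4765550}{\frac{1}{2735} \frac{1}{2 + 6} \left(240 + 6\right)} = - \frac{4765550}{\frac{1}{2735} \cdot \frac{1}{8} \cdot 246} = - \frac{4765550}{\frac{123}{10940}} = \left(-4765550\right) \frac{10940}{123} = - \frac{52135117000}{123}$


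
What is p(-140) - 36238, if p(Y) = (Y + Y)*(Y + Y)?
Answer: 42162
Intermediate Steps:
p(Y) = 4*Y² (p(Y) = (2*Y)*(2*Y) = 4*Y²)
p(-140) - 36238 = 4*(-140)² - 36238 = 4*19600 - 36238 = 78400 - 36238 = 42162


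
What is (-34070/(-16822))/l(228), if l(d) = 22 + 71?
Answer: 17035/782223 ≈ 0.021778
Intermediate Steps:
l(d) = 93
(-34070/(-16822))/l(228) = -34070/(-16822)/93 = -34070*(-1/16822)*(1/93) = (17035/8411)*(1/93) = 17035/782223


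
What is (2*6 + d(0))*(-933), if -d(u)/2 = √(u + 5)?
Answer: -11196 + 1866*√5 ≈ -7023.5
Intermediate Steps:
d(u) = -2*√(5 + u) (d(u) = -2*√(u + 5) = -2*√(5 + u))
(2*6 + d(0))*(-933) = (2*6 - 2*√(5 + 0))*(-933) = (12 - 2*√5)*(-933) = -11196 + 1866*√5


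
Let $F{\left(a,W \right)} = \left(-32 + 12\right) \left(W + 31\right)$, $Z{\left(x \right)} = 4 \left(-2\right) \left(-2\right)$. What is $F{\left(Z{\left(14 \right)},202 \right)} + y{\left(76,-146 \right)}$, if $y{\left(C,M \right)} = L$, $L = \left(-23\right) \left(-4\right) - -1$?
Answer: $-4567$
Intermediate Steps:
$Z{\left(x \right)} = 16$ ($Z{\left(x \right)} = \left(-8\right) \left(-2\right) = 16$)
$L = 93$ ($L = 92 + 1 = 93$)
$F{\left(a,W \right)} = -620 - 20 W$ ($F{\left(a,W \right)} = - 20 \left(31 + W\right) = -620 - 20 W$)
$y{\left(C,M \right)} = 93$
$F{\left(Z{\left(14 \right)},202 \right)} + y{\left(76,-146 \right)} = \left(-620 - 4040\right) + 93 = -4660 + 93 = -4567$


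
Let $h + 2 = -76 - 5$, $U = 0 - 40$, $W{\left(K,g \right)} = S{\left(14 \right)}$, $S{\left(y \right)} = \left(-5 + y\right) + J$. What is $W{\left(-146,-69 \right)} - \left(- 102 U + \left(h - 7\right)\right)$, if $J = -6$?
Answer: $-3987$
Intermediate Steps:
$S{\left(y \right)} = -11 + y$ ($S{\left(y \right)} = \left(-5 + y\right) - 6 = -11 + y$)
$W{\left(K,g \right)} = 3$ ($W{\left(K,g \right)} = -11 + 14 = 3$)
$U = -40$ ($U = 0 - 40 = -40$)
$h = -83$ ($h = -2 - 81 = -83$)
$W{\left(-146,-69 \right)} - \left(- 102 U + \left(h - 7\right)\right) = 3 - \left(\left(-102\right) \left(-40\right) - 90\right) = 3 - \left(4080 - 90\right) = 3 - 3990 = -3987$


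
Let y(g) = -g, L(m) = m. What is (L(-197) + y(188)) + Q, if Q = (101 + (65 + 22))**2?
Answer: 34959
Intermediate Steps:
Q = 35344 (Q = (101 + 87)**2 = 188**2 = 35344)
(L(-197) + y(188)) + Q = (-197 - 1*188) + 35344 = (-197 - 188) + 35344 = -385 + 35344 = 34959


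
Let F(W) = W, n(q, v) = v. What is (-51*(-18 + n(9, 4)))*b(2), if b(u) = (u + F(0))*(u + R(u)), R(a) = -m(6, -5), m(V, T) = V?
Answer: -5712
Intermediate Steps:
R(a) = -6 (R(a) = -1*6 = -6)
b(u) = u*(-6 + u) (b(u) = (u + 0)*(u - 6) = u*(-6 + u))
(-51*(-18 + n(9, 4)))*b(2) = (-51*(-18 + 4))*(2*(-6 + 2)) = (-51*(-14))*(2*(-4)) = 714*(-8) = -5712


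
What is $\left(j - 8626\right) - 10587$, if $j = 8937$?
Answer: $-10276$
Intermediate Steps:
$\left(j - 8626\right) - 10587 = \left(8937 - 8626\right) - 10587 = 311 - 10587 = -10276$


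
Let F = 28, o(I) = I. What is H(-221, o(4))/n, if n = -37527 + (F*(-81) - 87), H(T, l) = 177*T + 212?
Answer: 38905/39882 ≈ 0.97550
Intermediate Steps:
H(T, l) = 212 + 177*T
n = -39882 (n = -37527 + (28*(-81) - 87) = -37527 + (-2268 - 87) = -37527 - 2355 = -39882)
H(-221, o(4))/n = (212 + 177*(-221))/(-39882) = (212 - 39117)*(-1/39882) = -38905*(-1/39882) = 38905/39882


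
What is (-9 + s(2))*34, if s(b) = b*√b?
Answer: -306 + 68*√2 ≈ -209.83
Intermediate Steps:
s(b) = b^(3/2)
(-9 + s(2))*34 = (-9 + 2^(3/2))*34 = (-9 + 2*√2)*34 = -306 + 68*√2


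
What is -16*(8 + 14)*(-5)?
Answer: 1760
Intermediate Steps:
-16*(8 + 14)*(-5) = -16*22*(-5) = -352*(-5) = 1760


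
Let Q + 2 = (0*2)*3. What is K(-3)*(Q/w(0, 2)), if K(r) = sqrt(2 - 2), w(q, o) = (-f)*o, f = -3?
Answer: 0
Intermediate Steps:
w(q, o) = 3*o (w(q, o) = (-1*(-3))*o = 3*o)
Q = -2 (Q = -2 + (0*2)*3 = -2 + 0*3 = -2 + 0 = -2)
K(r) = 0 (K(r) = sqrt(0) = 0)
K(-3)*(Q/w(0, 2)) = 0*(-2/(3*2)) = 0*(-2/6) = 0*(-2*1/6) = 0*(-1/3) = 0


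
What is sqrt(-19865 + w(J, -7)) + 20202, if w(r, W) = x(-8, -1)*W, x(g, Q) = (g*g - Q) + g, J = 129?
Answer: 20202 + 2*I*sqrt(5066) ≈ 20202.0 + 142.35*I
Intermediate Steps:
x(g, Q) = g + g**2 - Q (x(g, Q) = (g**2 - Q) + g = g + g**2 - Q)
w(r, W) = 57*W (w(r, W) = (-8 + (-8)**2 - 1*(-1))*W = (-8 + 64 + 1)*W = 57*W)
sqrt(-19865 + w(J, -7)) + 20202 = sqrt(-19865 + 57*(-7)) + 20202 = sqrt(-19865 - 399) + 20202 = sqrt(-20264) + 20202 = 2*I*sqrt(5066) + 20202 = 20202 + 2*I*sqrt(5066)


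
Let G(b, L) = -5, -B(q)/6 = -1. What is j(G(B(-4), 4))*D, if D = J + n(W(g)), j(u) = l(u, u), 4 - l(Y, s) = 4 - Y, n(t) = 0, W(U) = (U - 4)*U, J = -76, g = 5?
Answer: 380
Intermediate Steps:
B(q) = 6 (B(q) = -6*(-1) = 6)
W(U) = U*(-4 + U) (W(U) = (-4 + U)*U = U*(-4 + U))
l(Y, s) = Y (l(Y, s) = 4 - (4 - Y) = 4 + (-4 + Y) = Y)
j(u) = u
D = -76 (D = -76 + 0 = -76)
j(G(B(-4), 4))*D = -5*(-76) = 380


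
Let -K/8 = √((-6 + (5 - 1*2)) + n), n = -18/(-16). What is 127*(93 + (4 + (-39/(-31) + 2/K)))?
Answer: 386842/31 + 127*I*√30/30 ≈ 12479.0 + 23.187*I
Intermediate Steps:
n = 9/8 (n = -18*(-1/16) = 9/8 ≈ 1.1250)
K = -2*I*√30 (K = -8*√((-6 + (5 - 1*2)) + 9/8) = -8*√((-6 + (5 - 2)) + 9/8) = -8*√((-6 + 3) + 9/8) = -8*√(-3 + 9/8) = -2*I*√30 ≈ -10.954*I)
127*(93 + (4 + (-39/(-31) + 2/K))) = 127*(93 + (4 + (-39/(-31) + 2/((-2*I*√30))))) = 127*(93 + (4 + (-39*(-1/31) + 2*(I*√30/60)))) = 127*(93 + (4 + (39/31 + I*√30/30))) = 127*(93 + (163/31 + I*√30/30)) = 127*(3046/31 + I*√30/30) = 386842/31 + 127*I*√30/30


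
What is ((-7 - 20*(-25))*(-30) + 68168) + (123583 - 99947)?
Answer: 77014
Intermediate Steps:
((-7 - 20*(-25))*(-30) + 68168) + (123583 - 99947) = ((-7 + 500)*(-30) + 68168) + 23636 = (493*(-30) + 68168) + 23636 = (-14790 + 68168) + 23636 = 53378 + 23636 = 77014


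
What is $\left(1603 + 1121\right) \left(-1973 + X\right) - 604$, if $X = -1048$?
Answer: $-8229808$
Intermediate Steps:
$\left(1603 + 1121\right) \left(-1973 + X\right) - 604 = \left(1603 + 1121\right) \left(-1973 - 1048\right) - 604 = 2724 \left(-3021\right) - 604 = -8229204 - 604 = -8229808$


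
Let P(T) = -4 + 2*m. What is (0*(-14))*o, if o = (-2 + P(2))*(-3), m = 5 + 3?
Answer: 0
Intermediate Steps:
m = 8
P(T) = 12 (P(T) = -4 + 2*8 = -4 + 16 = 12)
o = -30 (o = (-2 + 12)*(-3) = 10*(-3) = -30)
(0*(-14))*o = (0*(-14))*(-30) = 0*(-30) = 0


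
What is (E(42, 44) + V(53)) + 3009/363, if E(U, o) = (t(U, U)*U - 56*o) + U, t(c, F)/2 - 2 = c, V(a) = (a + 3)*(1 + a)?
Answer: 521061/121 ≈ 4306.3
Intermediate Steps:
V(a) = (1 + a)*(3 + a) (V(a) = (3 + a)*(1 + a) = (1 + a)*(3 + a))
t(c, F) = 4 + 2*c
E(U, o) = U - 56*o + U*(4 + 2*U) (E(U, o) = ((4 + 2*U)*U - 56*o) + U = (U*(4 + 2*U) - 56*o) + U = (-56*o + U*(4 + 2*U)) + U = U - 56*o + U*(4 + 2*U))
(E(42, 44) + V(53)) + 3009/363 = ((42 - 56*44 + 2*42*(2 + 42)) + (3 + 53² + 4*53)) + 3009/363 = ((42 - 2464 + 2*42*44) + (3 + 2809 + 212)) + 3009*(1/363) = ((42 - 2464 + 3696) + 3024) + 1003/121 = (1274 + 3024) + 1003/121 = 4298 + 1003/121 = 521061/121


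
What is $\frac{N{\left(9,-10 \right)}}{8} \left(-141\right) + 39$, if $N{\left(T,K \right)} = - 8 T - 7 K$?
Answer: $\frac{297}{4} \approx 74.25$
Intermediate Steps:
$\frac{N{\left(9,-10 \right)}}{8} \left(-141\right) + 39 = \frac{\left(-8\right) 9 - -70}{8} \left(-141\right) + 39 = \left(-72 + 70\right) \frac{1}{8} \left(-141\right) + 39 = \left(-2\right) \frac{1}{8} \left(-141\right) + 39 = \left(- \frac{1}{4}\right) \left(-141\right) + 39 = \frac{141}{4} + 39 = \frac{297}{4}$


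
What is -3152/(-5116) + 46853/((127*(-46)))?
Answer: -55321491/7471918 ≈ -7.4039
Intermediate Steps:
-3152/(-5116) + 46853/((127*(-46))) = -3152*(-1/5116) + 46853/(-5842) = 788/1279 + 46853*(-1/5842) = 788/1279 - 46853/5842 = -55321491/7471918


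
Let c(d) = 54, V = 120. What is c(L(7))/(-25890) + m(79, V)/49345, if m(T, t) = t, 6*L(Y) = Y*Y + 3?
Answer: 14739/42584735 ≈ 0.00034611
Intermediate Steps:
L(Y) = 1/2 + Y**2/6 (L(Y) = (Y*Y + 3)/6 = (Y**2 + 3)/6 = (3 + Y**2)/6 = 1/2 + Y**2/6)
c(L(7))/(-25890) + m(79, V)/49345 = 54/(-25890) + 120/49345 = 54*(-1/25890) + 120*(1/49345) = -9/4315 + 24/9869 = 14739/42584735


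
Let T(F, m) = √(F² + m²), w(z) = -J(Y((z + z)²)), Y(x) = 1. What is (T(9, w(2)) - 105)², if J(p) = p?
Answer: (105 - √82)² ≈ 9205.4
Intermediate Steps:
w(z) = -1 (w(z) = -1*1 = -1)
(T(9, w(2)) - 105)² = (√(9² + (-1)²) - 105)² = (√(81 + 1) - 105)² = (√82 - 105)² = (-105 + √82)²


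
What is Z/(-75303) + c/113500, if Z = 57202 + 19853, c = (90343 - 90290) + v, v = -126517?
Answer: -1522405091/712240875 ≈ -2.1375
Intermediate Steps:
c = -126464 (c = (90343 - 90290) - 126517 = 53 - 126517 = -126464)
Z = 77055
Z/(-75303) + c/113500 = 77055/(-75303) - 126464/113500 = 77055*(-1/75303) - 126464*1/113500 = -25685/25101 - 31616/28375 = -1522405091/712240875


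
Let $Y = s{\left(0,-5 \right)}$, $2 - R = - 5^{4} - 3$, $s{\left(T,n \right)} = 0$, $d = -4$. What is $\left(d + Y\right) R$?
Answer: $-2520$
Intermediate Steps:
$R = 630$ ($R = 2 - \left(- 5^{4} - 3\right) = 2 - \left(\left(-1\right) 625 - 3\right) = 2 - \left(-625 - 3\right) = 2 - -628 = 2 + 628 = 630$)
$Y = 0$
$\left(d + Y\right) R = \left(-4 + 0\right) 630 = \left(-4\right) 630 = -2520$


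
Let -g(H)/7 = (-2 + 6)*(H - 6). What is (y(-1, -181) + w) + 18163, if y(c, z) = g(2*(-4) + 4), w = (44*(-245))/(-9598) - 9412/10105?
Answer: 894382203247/48493895 ≈ 18443.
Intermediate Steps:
g(H) = 168 - 28*H (g(H) = -7*(-2 + 6)*(H - 6) = -28*(-6 + H) = -7*(-24 + 4*H) = 168 - 28*H)
w = 9297762/48493895 (w = -10780*(-1/9598) - 9412*1/10105 = 5390/4799 - 9412/10105 = 9297762/48493895 ≈ 0.19173)
y(c, z) = 280 (y(c, z) = 168 - 28*(2*(-4) + 4) = 168 - 28*(-8 + 4) = 168 - 28*(-4) = 168 + 112 = 280)
(y(-1, -181) + w) + 18163 = (280 + 9297762/48493895) + 18163 = 13587588362/48493895 + 18163 = 894382203247/48493895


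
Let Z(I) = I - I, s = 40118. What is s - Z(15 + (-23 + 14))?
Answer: 40118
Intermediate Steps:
Z(I) = 0
s - Z(15 + (-23 + 14)) = 40118 - 1*0 = 40118 + 0 = 40118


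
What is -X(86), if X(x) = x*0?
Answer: 0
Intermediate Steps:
X(x) = 0
-X(86) = -1*0 = 0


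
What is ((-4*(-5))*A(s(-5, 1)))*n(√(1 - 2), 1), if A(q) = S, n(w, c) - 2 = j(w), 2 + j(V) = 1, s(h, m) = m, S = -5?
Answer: -100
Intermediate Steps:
j(V) = -1 (j(V) = -2 + 1 = -1)
n(w, c) = 1 (n(w, c) = 2 - 1 = 1)
A(q) = -5
((-4*(-5))*A(s(-5, 1)))*n(√(1 - 2), 1) = (-4*(-5)*(-5))*1 = (20*(-5))*1 = -100*1 = -100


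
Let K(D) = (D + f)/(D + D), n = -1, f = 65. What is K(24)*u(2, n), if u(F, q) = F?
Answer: 89/24 ≈ 3.7083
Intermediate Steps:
K(D) = (65 + D)/(2*D) (K(D) = (D + 65)/(D + D) = (65 + D)/((2*D)) = (65 + D)*(1/(2*D)) = (65 + D)/(2*D))
K(24)*u(2, n) = ((1/2)*(65 + 24)/24)*2 = ((1/2)*(1/24)*89)*2 = (89/48)*2 = 89/24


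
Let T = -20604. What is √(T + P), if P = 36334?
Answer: 11*√130 ≈ 125.42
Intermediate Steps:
√(T + P) = √(-20604 + 36334) = √15730 = 11*√130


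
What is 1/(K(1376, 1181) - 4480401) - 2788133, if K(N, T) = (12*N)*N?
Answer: -50855855402762/18240111 ≈ -2.7881e+6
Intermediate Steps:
K(N, T) = 12*N**2
1/(K(1376, 1181) - 4480401) - 2788133 = 1/(12*1376**2 - 4480401) - 2788133 = 1/(12*1893376 - 4480401) - 2788133 = 1/(22720512 - 4480401) - 2788133 = 1/18240111 - 2788133 = -50855855402762/18240111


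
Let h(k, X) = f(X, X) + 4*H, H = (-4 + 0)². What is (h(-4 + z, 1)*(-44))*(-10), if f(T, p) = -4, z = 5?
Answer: 26400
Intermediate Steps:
H = 16 (H = (-4)² = 16)
h(k, X) = 60 (h(k, X) = -4 + 4*16 = -4 + 64 = 60)
(h(-4 + z, 1)*(-44))*(-10) = (60*(-44))*(-10) = -2640*(-10) = 26400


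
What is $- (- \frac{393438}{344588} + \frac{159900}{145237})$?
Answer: $\frac{3283173}{80461298} \approx 0.040804$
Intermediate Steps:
$- (- \frac{393438}{344588} + \frac{159900}{145237}) = - (\left(-393438\right) \frac{1}{344588} + 159900 \cdot \frac{1}{145237}) = - (- \frac{196719}{172294} + \frac{159900}{145237}) = \left(-1\right) \left(- \frac{3283173}{80461298}\right) = \frac{3283173}{80461298}$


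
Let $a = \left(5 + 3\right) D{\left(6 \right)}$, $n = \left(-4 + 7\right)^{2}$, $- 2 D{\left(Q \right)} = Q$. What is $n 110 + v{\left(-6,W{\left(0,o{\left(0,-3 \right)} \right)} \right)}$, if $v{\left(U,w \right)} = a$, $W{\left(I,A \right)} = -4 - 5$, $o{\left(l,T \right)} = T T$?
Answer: $966$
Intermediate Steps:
$o{\left(l,T \right)} = T^{2}$
$W{\left(I,A \right)} = -9$
$D{\left(Q \right)} = - \frac{Q}{2}$
$n = 9$ ($n = 3^{2} = 9$)
$a = -24$ ($a = \left(5 + 3\right) \left(\left(- \frac{1}{2}\right) 6\right) = 8 \left(-3\right) = -24$)
$v{\left(U,w \right)} = -24$
$n 110 + v{\left(-6,W{\left(0,o{\left(0,-3 \right)} \right)} \right)} = 9 \cdot 110 - 24 = 990 - 24 = 966$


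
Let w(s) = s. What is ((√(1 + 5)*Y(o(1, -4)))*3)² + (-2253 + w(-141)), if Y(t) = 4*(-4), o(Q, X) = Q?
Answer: 11430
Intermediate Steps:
Y(t) = -16
((√(1 + 5)*Y(o(1, -4)))*3)² + (-2253 + w(-141)) = ((√(1 + 5)*(-16))*3)² + (-2253 - 141) = ((√6*(-16))*3)² - 2394 = (-16*√6*3)² - 2394 = (-48*√6)² - 2394 = 13824 - 2394 = 11430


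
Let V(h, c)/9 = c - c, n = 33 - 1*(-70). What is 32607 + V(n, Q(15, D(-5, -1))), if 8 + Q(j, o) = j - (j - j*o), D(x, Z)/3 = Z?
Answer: 32607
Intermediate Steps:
D(x, Z) = 3*Z
n = 103 (n = 33 + 70 = 103)
Q(j, o) = -8 + j*o (Q(j, o) = -8 + (j - (j - j*o)) = -8 + (j + (-j + j*o)) = -8 + j*o)
V(h, c) = 0 (V(h, c) = 9*(c - c) = 9*0 = 0)
32607 + V(n, Q(15, D(-5, -1))) = 32607 + 0 = 32607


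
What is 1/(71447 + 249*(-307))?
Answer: -1/4996 ≈ -0.00020016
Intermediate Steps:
1/(71447 + 249*(-307)) = 1/(71447 - 76443) = 1/(-4996) = -1/4996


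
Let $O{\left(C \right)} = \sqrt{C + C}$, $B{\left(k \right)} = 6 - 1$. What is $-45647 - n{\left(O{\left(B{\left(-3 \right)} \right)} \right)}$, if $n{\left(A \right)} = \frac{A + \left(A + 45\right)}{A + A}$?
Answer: $-45648 - \frac{9 \sqrt{10}}{4} \approx -45655.0$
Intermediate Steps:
$B{\left(k \right)} = 5$ ($B{\left(k \right)} = 6 - 1 = 5$)
$O{\left(C \right)} = \sqrt{2} \sqrt{C}$ ($O{\left(C \right)} = \sqrt{2 C} = \sqrt{2} \sqrt{C}$)
$n{\left(A \right)} = \frac{45 + 2 A}{2 A}$ ($n{\left(A \right)} = \frac{A + \left(45 + A\right)}{2 A} = \left(45 + 2 A\right) \frac{1}{2 A} = \frac{45 + 2 A}{2 A}$)
$-45647 - n{\left(O{\left(B{\left(-3 \right)} \right)} \right)} = -45647 - \frac{\frac{45}{2} + \sqrt{2} \sqrt{5}}{\sqrt{2} \sqrt{5}} = -45647 - \frac{\frac{45}{2} + \sqrt{10}}{\sqrt{10}} = -45647 - \frac{\sqrt{10}}{10} \left(\frac{45}{2} + \sqrt{10}\right) = -45647 - \frac{\sqrt{10} \left(\frac{45}{2} + \sqrt{10}\right)}{10}$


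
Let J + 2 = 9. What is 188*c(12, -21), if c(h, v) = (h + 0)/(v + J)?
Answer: -1128/7 ≈ -161.14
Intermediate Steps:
J = 7 (J = -2 + 9 = 7)
c(h, v) = h/(7 + v) (c(h, v) = (h + 0)/(v + 7) = h/(7 + v))
188*c(12, -21) = 188*(12/(7 - 21)) = 188*(12/(-14)) = 188*(12*(-1/14)) = 188*(-6/7) = -1128/7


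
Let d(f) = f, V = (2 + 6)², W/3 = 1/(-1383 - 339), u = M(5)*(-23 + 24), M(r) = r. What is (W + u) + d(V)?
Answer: 39605/574 ≈ 68.998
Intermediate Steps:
u = 5 (u = 5*(-23 + 24) = 5*1 = 5)
W = -1/574 (W = 3/(-1383 - 339) = 3/(-1722) = 3*(-1/1722) = -1/574 ≈ -0.0017422)
V = 64 (V = 8² = 64)
(W + u) + d(V) = (-1/574 + 5) + 64 = 2869/574 + 64 = 39605/574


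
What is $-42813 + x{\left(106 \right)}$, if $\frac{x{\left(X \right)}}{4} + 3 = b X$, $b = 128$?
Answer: $11447$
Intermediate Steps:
$x{\left(X \right)} = -12 + 512 X$ ($x{\left(X \right)} = -12 + 4 \cdot 128 X = -12 + 512 X$)
$-42813 + x{\left(106 \right)} = -42813 + \left(-12 + 512 \cdot 106\right) = -42813 + \left(-12 + 54272\right) = -42813 + 54260 = 11447$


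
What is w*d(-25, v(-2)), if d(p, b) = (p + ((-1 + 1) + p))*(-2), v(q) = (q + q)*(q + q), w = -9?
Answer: -900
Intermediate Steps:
v(q) = 4*q² (v(q) = (2*q)*(2*q) = 4*q²)
d(p, b) = -4*p (d(p, b) = (p + (0 + p))*(-2) = (p + p)*(-2) = (2*p)*(-2) = -4*p)
w*d(-25, v(-2)) = -(-36)*(-25) = -9*100 = -900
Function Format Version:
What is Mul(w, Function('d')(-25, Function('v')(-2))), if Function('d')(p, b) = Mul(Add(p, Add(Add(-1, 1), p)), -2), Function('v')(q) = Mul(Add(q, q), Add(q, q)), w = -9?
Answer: -900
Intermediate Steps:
Function('v')(q) = Mul(4, Pow(q, 2)) (Function('v')(q) = Mul(Mul(2, q), Mul(2, q)) = Mul(4, Pow(q, 2)))
Function('d')(p, b) = Mul(-4, p) (Function('d')(p, b) = Mul(Add(p, Add(0, p)), -2) = Mul(Add(p, p), -2) = Mul(Mul(2, p), -2) = Mul(-4, p))
Mul(w, Function('d')(-25, Function('v')(-2))) = Mul(-9, Mul(-4, -25)) = Mul(-9, 100) = -900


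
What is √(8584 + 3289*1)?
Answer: √11873 ≈ 108.96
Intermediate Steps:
√(8584 + 3289*1) = √(8584 + 3289) = √11873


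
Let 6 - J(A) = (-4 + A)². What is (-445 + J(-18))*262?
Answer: -241826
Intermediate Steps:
J(A) = 6 - (-4 + A)²
(-445 + J(-18))*262 = (-445 + (6 - (-4 - 18)²))*262 = (-445 + (6 - 1*(-22)²))*262 = (-445 + (6 - 1*484))*262 = (-445 + (6 - 484))*262 = (-445 - 478)*262 = -923*262 = -241826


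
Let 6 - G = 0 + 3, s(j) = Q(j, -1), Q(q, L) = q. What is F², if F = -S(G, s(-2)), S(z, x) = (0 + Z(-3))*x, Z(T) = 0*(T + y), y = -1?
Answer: 0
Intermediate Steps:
s(j) = j
Z(T) = 0 (Z(T) = 0*(T - 1) = 0*(-1 + T) = 0)
G = 3 (G = 6 - (0 + 3) = 6 - 1*3 = 6 - 3 = 3)
S(z, x) = 0 (S(z, x) = (0 + 0)*x = 0*x = 0)
F = 0 (F = -1*0 = 0)
F² = 0² = 0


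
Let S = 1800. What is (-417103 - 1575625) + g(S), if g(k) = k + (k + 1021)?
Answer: -1988107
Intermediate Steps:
g(k) = 1021 + 2*k (g(k) = k + (1021 + k) = 1021 + 2*k)
(-417103 - 1575625) + g(S) = (-417103 - 1575625) + (1021 + 2*1800) = -1992728 + (1021 + 3600) = -1992728 + 4621 = -1988107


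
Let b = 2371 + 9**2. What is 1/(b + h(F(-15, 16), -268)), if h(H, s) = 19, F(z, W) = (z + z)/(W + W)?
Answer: 1/2471 ≈ 0.00040469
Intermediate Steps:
F(z, W) = z/W (F(z, W) = (2*z)/((2*W)) = (2*z)*(1/(2*W)) = z/W)
b = 2452 (b = 2371 + 81 = 2452)
1/(b + h(F(-15, 16), -268)) = 1/(2452 + 19) = 1/2471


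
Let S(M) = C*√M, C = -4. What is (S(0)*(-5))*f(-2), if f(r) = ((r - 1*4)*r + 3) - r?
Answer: 0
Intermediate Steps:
S(M) = -4*√M
f(r) = 3 - r + r*(-4 + r) (f(r) = ((r - 4)*r + 3) - r = ((-4 + r)*r + 3) - r = (r*(-4 + r) + 3) - r = (3 + r*(-4 + r)) - r = 3 - r + r*(-4 + r))
(S(0)*(-5))*f(-2) = (-4*√0*(-5))*(3 + (-2)² - 5*(-2)) = (-4*0*(-5))*(3 + 4 + 10) = (0*(-5))*17 = 0*17 = 0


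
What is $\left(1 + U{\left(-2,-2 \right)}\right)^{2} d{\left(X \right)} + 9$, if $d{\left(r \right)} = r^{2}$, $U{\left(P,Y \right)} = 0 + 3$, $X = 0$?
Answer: $9$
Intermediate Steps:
$U{\left(P,Y \right)} = 3$
$\left(1 + U{\left(-2,-2 \right)}\right)^{2} d{\left(X \right)} + 9 = \left(1 + 3\right)^{2} \cdot 0^{2} + 9 = 4^{2} \cdot 0 + 9 = 16 \cdot 0 + 9 = 0 + 9 = 9$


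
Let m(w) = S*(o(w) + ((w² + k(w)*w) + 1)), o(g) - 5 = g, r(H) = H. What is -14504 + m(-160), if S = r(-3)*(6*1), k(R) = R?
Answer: -933332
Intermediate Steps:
S = -18 ≈ -18.000
o(g) = 5 + g
m(w) = -108 - 36*w² - 18*w (m(w) = -18*((5 + w) + ((w² + w*w) + 1)) = -18*((5 + w) + ((w² + w²) + 1)) = -18*((5 + w) + (2*w² + 1)) = -18*((5 + w) + (1 + 2*w²)) = -18*(6 + w + 2*w²) = -108 - 36*w² - 18*w)
-14504 + m(-160) = -14504 + (-108 - 36*(-160)² - 18*(-160)) = -14504 + (-108 - 36*25600 + 2880) = -14504 + (-108 - 921600 + 2880) = -14504 - 918828 = -933332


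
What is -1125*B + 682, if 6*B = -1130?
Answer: 212557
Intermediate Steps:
B = -565/3 (B = (1/6)*(-1130) = -565/3 ≈ -188.33)
-1125*B + 682 = -1125*(-565/3) + 682 = 211875 + 682 = 212557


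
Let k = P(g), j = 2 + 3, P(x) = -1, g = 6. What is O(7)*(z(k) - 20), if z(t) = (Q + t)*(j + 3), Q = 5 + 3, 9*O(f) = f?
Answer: 28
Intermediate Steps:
O(f) = f/9
j = 5
Q = 8
k = -1
z(t) = 64 + 8*t (z(t) = (8 + t)*(5 + 3) = (8 + t)*8 = 64 + 8*t)
O(7)*(z(k) - 20) = ((⅑)*7)*((64 + 8*(-1)) - 20) = 7*((64 - 8) - 20)/9 = 7*(56 - 20)/9 = (7/9)*36 = 28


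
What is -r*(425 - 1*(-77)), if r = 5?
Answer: -2510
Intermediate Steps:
-r*(425 - 1*(-77)) = -5*(425 - 1*(-77)) = -5*(425 + 77) = -5*502 = -1*2510 = -2510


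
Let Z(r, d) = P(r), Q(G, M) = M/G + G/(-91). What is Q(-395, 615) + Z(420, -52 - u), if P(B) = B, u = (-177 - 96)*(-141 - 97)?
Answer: 3039392/7189 ≈ 422.78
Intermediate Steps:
u = 64974 (u = -273*(-238) = 64974)
Q(G, M) = -G/91 + M/G (Q(G, M) = M/G + G*(-1/91) = M/G - G/91 = -G/91 + M/G)
Z(r, d) = r
Q(-395, 615) + Z(420, -52 - u) = (-1/91*(-395) + 615/(-395)) + 420 = (395/91 + 615*(-1/395)) + 420 = (395/91 - 123/79) + 420 = 20012/7189 + 420 = 3039392/7189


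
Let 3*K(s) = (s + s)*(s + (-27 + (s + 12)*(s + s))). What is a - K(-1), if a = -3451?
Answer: -10453/3 ≈ -3484.3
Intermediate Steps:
K(s) = 2*s*(-27 + s + 2*s*(12 + s))/3 (K(s) = ((s + s)*(s + (-27 + (s + 12)*(s + s))))/3 = ((2*s)*(s + (-27 + (12 + s)*(2*s))))/3 = ((2*s)*(s + (-27 + 2*s*(12 + s))))/3 = ((2*s)*(-27 + s + 2*s*(12 + s)))/3 = (2*s*(-27 + s + 2*s*(12 + s)))/3 = 2*s*(-27 + s + 2*s*(12 + s))/3)
a - K(-1) = -3451 - 2*(-1)*(-27 + 2*(-1)² + 25*(-1))/3 = -3451 - 2*(-1)*(-27 + 2*1 - 25)/3 = -3451 - 2*(-1)*(-27 + 2 - 25)/3 = -3451 - 2*(-1)*(-50)/3 = -3451 - 1*100/3 = -3451 - 100/3 = -10453/3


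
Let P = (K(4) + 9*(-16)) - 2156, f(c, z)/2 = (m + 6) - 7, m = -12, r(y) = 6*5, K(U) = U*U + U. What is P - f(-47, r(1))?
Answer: -2254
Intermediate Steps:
K(U) = U + U² (K(U) = U² + U = U + U²)
r(y) = 30
f(c, z) = -26 (f(c, z) = 2*((-12 + 6) - 7) = 2*(-6 - 7) = 2*(-13) = -26)
P = -2280 (P = (4*(1 + 4) + 9*(-16)) - 2156 = (4*5 - 144) - 2156 = (20 - 144) - 2156 = -124 - 2156 = -2280)
P - f(-47, r(1)) = -2280 - 1*(-26) = -2280 + 26 = -2254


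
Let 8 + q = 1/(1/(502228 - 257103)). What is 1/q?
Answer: 1/245117 ≈ 4.0797e-6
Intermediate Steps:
q = 245117 (q = -8 + 1/(1/(502228 - 257103)) = -8 + 1/(1/245125) = -8 + 245125 = 245117)
1/q = 1/245117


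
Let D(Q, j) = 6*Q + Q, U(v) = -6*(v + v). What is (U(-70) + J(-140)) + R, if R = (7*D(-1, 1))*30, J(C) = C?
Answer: -770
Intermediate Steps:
U(v) = -12*v
D(Q, j) = 7*Q
R = -1470 (R = (7*(7*(-1)))*30 = (7*(-7))*30 = -49*30 = -1470)
(U(-70) + J(-140)) + R = (-12*(-70) - 140) - 1470 = (840 - 140) - 1470 = 700 - 1470 = -770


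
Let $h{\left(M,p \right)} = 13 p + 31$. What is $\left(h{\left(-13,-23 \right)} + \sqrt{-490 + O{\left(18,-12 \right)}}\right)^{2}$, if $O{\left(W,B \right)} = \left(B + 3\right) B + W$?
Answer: $71460 - 1072 i \sqrt{91} \approx 71460.0 - 10226.0 i$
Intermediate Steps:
$O{\left(W,B \right)} = W + B \left(3 + B\right)$ ($O{\left(W,B \right)} = \left(3 + B\right) B + W = B \left(3 + B\right) + W = W + B \left(3 + B\right)$)
$h{\left(M,p \right)} = 31 + 13 p$
$\left(h{\left(-13,-23 \right)} + \sqrt{-490 + O{\left(18,-12 \right)}}\right)^{2} = \left(\left(31 + 13 \left(-23\right)\right) + \sqrt{-490 + \left(18 + \left(-12\right)^{2} + 3 \left(-12\right)\right)}\right)^{2} = \left(\left(31 - 299\right) + \sqrt{-490 + \left(18 + 144 - 36\right)}\right)^{2} = \left(-268 + \sqrt{-490 + 126}\right)^{2} = \left(-268 + \sqrt{-364}\right)^{2} = \left(-268 + 2 i \sqrt{91}\right)^{2}$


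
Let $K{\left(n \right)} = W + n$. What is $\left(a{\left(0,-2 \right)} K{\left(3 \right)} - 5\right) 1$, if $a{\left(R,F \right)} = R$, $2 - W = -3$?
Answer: $-5$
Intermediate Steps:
$W = 5$ ($W = 2 - -3 = 2 + 3 = 5$)
$K{\left(n \right)} = 5 + n$
$\left(a{\left(0,-2 \right)} K{\left(3 \right)} - 5\right) 1 = \left(0 \left(5 + 3\right) - 5\right) 1 = \left(0 \cdot 8 - 5\right) 1 = \left(0 - 5\right) 1 = \left(-5\right) 1 = -5$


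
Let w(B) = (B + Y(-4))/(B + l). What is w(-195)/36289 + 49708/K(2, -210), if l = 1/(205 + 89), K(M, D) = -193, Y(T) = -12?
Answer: -103413111976754/401519531633 ≈ -257.55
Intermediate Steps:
l = 1/294 ≈ 0.0034014
w(B) = (-12 + B)/(1/294 + B) (w(B) = (B - 12)/(B + 1/294) = (-12 + B)/(1/294 + B))
w(-195)/36289 + 49708/K(2, -210) = (294*(-12 - 195)/(1 + 294*(-195)))/36289 + 49708/(-193) = (294*(-207)/(1 - 57330))*(1/36289) + 49708*(-1/193) = (294*(-207)/(-57329))*(1/36289) - 49708/193 = (294*(-1/57329)*(-207))*(1/36289) - 49708/193 = (60858/57329)*(1/36289) - 49708/193 = 60858/2080412081 - 49708/193 = -103413111976754/401519531633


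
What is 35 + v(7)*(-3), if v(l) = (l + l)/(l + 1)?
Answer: 119/4 ≈ 29.750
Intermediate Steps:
v(l) = 2*l/(1 + l) (v(l) = (2*l)/(1 + l) = 2*l/(1 + l))
35 + v(7)*(-3) = 35 + (2*7/(1 + 7))*(-3) = 35 + (2*7/8)*(-3) = 35 + (2*7*(⅛))*(-3) = 35 + (7/4)*(-3) = 35 - 21/4 = 119/4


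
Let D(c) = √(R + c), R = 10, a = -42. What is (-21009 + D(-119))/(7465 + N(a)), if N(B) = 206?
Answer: -7003/2557 + I*√109/7671 ≈ -2.7388 + 0.001361*I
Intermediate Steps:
D(c) = √(10 + c)
(-21009 + D(-119))/(7465 + N(a)) = (-21009 + √(10 - 119))/(7465 + 206) = (-21009 + √(-109))/7671 = (-21009 + I*√109)*(1/7671) = -7003/2557 + I*√109/7671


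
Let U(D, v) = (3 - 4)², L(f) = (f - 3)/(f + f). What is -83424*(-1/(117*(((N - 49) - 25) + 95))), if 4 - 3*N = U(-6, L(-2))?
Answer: 1264/39 ≈ 32.410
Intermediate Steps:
L(f) = (-3 + f)/(2*f) (L(f) = (-3 + f)/((2*f)) = (-3 + f)*(1/(2*f)) = (-3 + f)/(2*f))
U(D, v) = 1 (U(D, v) = (-1)² = 1)
N = 1 (N = 4/3 - ⅓*1 = 4/3 - ⅓ = 1)
-83424*(-1/(117*(((N - 49) - 25) + 95))) = -83424*(-1/(117*(((1 - 49) - 25) + 95))) = -83424*(-1/(117*((-48 - 25) + 95))) = -83424*(-1/(117*(-73 + 95))) = -83424/(22*(-117)) = -83424/(-2574) = -83424*(-1/2574) = 1264/39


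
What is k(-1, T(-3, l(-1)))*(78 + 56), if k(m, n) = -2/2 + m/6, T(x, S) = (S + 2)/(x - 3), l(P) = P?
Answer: -469/3 ≈ -156.33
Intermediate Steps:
T(x, S) = (2 + S)/(-3 + x)
k(m, n) = -1 + m/6 (k(m, n) = -2*1/2 + m*(1/6) = -1 + m/6)
k(-1, T(-3, l(-1)))*(78 + 56) = (-1 + (1/6)*(-1))*(78 + 56) = (-1 - 1/6)*134 = -7/6*134 = -469/3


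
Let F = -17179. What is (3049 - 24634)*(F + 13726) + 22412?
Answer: 74555417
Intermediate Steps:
(3049 - 24634)*(F + 13726) + 22412 = (3049 - 24634)*(-17179 + 13726) + 22412 = -21585*(-3453) + 22412 = 74533005 + 22412 = 74555417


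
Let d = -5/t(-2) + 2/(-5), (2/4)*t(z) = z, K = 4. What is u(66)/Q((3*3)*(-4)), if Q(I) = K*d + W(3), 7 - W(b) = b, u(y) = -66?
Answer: -330/37 ≈ -8.9189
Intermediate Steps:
t(z) = 2*z
W(b) = 7 - b
d = 17/20 (d = -5/(2*(-2)) + 2/(-5) = -5/(-4) + 2*(-⅕) = -5*(-¼) - ⅖ = 5/4 - ⅖ = 17/20 ≈ 0.85000)
Q(I) = 37/5 (Q(I) = 4*(17/20) + (7 - 1*3) = 17/5 + (7 - 3) = 17/5 + 4 = 37/5)
u(66)/Q((3*3)*(-4)) = -66/37/5 = -66*5/37 = -330/37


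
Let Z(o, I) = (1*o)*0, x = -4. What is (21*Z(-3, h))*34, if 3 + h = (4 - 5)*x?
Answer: 0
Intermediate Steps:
h = 1 (h = -3 + (4 - 5)*(-4) = -3 - 1*(-4) = -3 + 4 = 1)
Z(o, I) = 0 (Z(o, I) = o*0 = 0)
(21*Z(-3, h))*34 = (21*0)*34 = 0*34 = 0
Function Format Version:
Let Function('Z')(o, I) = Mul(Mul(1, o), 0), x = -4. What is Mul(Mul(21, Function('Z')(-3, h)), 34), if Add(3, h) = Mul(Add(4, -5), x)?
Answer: 0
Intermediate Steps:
h = 1 (h = Add(-3, Mul(Add(4, -5), -4)) = Add(-3, Mul(-1, -4)) = Add(-3, 4) = 1)
Function('Z')(o, I) = 0 (Function('Z')(o, I) = Mul(o, 0) = 0)
Mul(Mul(21, Function('Z')(-3, h)), 34) = Mul(Mul(21, 0), 34) = Mul(0, 34) = 0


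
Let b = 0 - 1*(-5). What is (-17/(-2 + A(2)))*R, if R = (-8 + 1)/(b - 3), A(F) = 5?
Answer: 119/6 ≈ 19.833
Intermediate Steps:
b = 5 (b = 0 + 5 = 5)
R = -7/2 (R = (-8 + 1)/(5 - 3) = -7/2 ≈ -3.5000)
(-17/(-2 + A(2)))*R = -17/(-2 + 5)*(-7/2) = -17/3*(-7/2) = 119/6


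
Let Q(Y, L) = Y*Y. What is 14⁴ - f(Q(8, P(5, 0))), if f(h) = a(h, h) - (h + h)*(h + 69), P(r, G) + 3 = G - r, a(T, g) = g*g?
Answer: 51344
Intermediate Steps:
a(T, g) = g²
P(r, G) = -3 + G - r (P(r, G) = -3 + (G - r) = -3 + G - r)
Q(Y, L) = Y²
f(h) = h² - 2*h*(69 + h) (f(h) = h² - (h + h)*(h + 69) = h² - 2*h*(69 + h))
14⁴ - f(Q(8, P(5, 0))) = 14⁴ - 8²*(-138 - 1*8²) = 38416 - 64*(-138 - 1*64) = 38416 - 64*(-138 - 64) = 38416 - 64*(-202) = 38416 - 1*(-12928) = 38416 + 12928 = 51344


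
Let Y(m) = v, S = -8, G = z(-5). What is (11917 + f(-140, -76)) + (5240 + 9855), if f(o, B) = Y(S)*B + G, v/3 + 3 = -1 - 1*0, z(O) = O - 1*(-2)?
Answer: 27921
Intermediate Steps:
z(O) = 2 + O (z(O) = O + 2 = 2 + O)
G = -3 (G = 2 - 5 = -3)
v = -12 (v = -9 + 3*(-1 - 1*0) = -9 + 3*(-1 + 0) = -9 + 3*(-1) = -9 - 3 = -12)
Y(m) = -12
f(o, B) = -3 - 12*B (f(o, B) = -12*B - 3 = -3 - 12*B)
(11917 + f(-140, -76)) + (5240 + 9855) = (11917 + (-3 - 12*(-76))) + (5240 + 9855) = (11917 + (-3 + 912)) + 15095 = (11917 + 909) + 15095 = 12826 + 15095 = 27921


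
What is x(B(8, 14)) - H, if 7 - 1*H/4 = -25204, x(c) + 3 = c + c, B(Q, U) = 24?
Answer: -100799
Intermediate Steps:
x(c) = -3 + 2*c (x(c) = -3 + (c + c) = -3 + 2*c)
H = 100844 (H = 28 - 4*(-25204) = 28 + 100816 = 100844)
x(B(8, 14)) - H = (-3 + 2*24) - 1*100844 = (-3 + 48) - 100844 = 45 - 100844 = -100799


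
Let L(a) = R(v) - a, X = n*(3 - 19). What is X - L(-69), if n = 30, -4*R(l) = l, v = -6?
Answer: -1101/2 ≈ -550.50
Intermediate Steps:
R(l) = -l/4
X = -480 (X = 30*(3 - 19) = 30*(-16) = -480)
L(a) = 3/2 - a (L(a) = -1/4*(-6) - a = 3/2 - a)
X - L(-69) = -480 - (3/2 - 1*(-69)) = -480 - (3/2 + 69) = -480 - 1*141/2 = -480 - 141/2 = -1101/2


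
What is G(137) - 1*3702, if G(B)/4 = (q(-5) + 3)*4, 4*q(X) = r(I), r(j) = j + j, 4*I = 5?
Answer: -3644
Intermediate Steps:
I = 5/4 (I = (¼)*5 = 5/4 ≈ 1.2500)
r(j) = 2*j
q(X) = 5/8 (q(X) = (2*(5/4))/4 = (¼)*(5/2) = 5/8)
G(B) = 58 (G(B) = 4*((5/8 + 3)*4) = 4*((29/8)*4) = 4*(29/2) = 58)
G(137) - 1*3702 = 58 - 1*3702 = 58 - 3702 = -3644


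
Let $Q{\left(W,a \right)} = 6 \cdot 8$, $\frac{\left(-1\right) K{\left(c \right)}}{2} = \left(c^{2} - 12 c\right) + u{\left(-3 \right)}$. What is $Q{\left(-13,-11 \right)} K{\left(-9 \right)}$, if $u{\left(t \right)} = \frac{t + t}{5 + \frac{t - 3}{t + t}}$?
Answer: $-18048$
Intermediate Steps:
$u{\left(t \right)} = \frac{2 t}{5 + \frac{-3 + t}{2 t}}$
$K{\left(c \right)} = 2 - 2 c^{2} + 24 c$ ($K{\left(c \right)} = - 2 \left(\left(c^{2} - 12 c\right) + \frac{4 \left(-3\right)^{2}}{-3 + 11 \left(-3\right)}\right) = - 2 \left(\left(c^{2} - 12 c\right) + 4 \cdot 9 \frac{1}{-3 - 33}\right) = - 2 \left(\left(c^{2} - 12 c\right) + 4 \cdot 9 \frac{1}{-36}\right) = - 2 \left(\left(c^{2} - 12 c\right) + 4 \cdot 9 \left(- \frac{1}{36}\right)\right) = - 2 \left(\left(c^{2} - 12 c\right) - 1\right) = - 2 \left(-1 + c^{2} - 12 c\right) = 2 - 2 c^{2} + 24 c$)
$Q{\left(W,a \right)} = 48$
$Q{\left(-13,-11 \right)} K{\left(-9 \right)} = 48 \left(2 - 2 \left(-9\right)^{2} + 24 \left(-9\right)\right) = 48 \left(2 - 162 - 216\right) = 48 \left(-376\right) = -18048$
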